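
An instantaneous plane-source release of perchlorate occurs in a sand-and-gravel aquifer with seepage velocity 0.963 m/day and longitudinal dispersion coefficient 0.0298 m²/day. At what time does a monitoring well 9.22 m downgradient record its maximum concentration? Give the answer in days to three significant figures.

9.54 days

For the 1D instantaneous-source solution, setting ∂C/∂t = 0 at fixed x gives v²t² + 2Dt − x² = 0, so t = (√(D² + v²x²) − D)/v².
√(D² + v²x²) = √(0.0298² + 0.963² × 9.22²) = 8.879; v² = 0.927369.
t = (8.879 − 0.0298)/0.927369 = 9.54 days (vs. the pure-advection estimate x/v = 9.57 d).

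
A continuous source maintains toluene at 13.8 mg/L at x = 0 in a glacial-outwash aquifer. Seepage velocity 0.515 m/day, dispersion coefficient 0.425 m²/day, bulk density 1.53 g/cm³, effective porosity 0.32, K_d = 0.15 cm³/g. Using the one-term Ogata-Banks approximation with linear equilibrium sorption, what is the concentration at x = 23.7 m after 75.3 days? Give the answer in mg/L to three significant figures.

Retardation factor R = 1 + ρ_b·K_d/n = 1 + 1.53 × 0.15/0.32 = 1.717.
Sorption retards both mechanisms: v_R = v/R = 0.2999 m/day, D_R = D/R = 0.2475 m²/day.
v_R·t = 0.2999 × 75.3 = 22.58247 m; 2√(D_R t) = 8.634 m; argument = (23.7 − 22.58247)/8.634 = 0.1294.
C = C₀ × ½·erfc(0.1294) = 13.8 × 0.4274 = 5.90 mg/L.

5.90 mg/L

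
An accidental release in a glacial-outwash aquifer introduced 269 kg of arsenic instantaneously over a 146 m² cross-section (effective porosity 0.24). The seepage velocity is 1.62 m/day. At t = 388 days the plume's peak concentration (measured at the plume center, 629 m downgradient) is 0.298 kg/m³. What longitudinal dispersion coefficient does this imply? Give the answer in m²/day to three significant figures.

0.136 m²/day

At the plume center C_max = M/(n_e·A·√(4πDt)), so D = M²/(4πt·(n_e·A·C_max)²).
n_e·A·C_max = 0.24 × 146 × 0.298 = 10.44 kg/m.
D = 269²/(4π × 388 × 10.44²) = 0.136 m²/day.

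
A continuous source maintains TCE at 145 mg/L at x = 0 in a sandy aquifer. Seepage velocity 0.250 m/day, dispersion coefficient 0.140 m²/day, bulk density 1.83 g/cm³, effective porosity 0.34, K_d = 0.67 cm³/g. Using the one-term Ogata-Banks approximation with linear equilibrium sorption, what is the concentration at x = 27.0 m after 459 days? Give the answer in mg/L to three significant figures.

Retardation factor R = 1 + ρ_b·K_d/n = 1 + 1.83 × 0.67/0.34 = 4.606.
Sorption retards both mechanisms: v_R = v/R = 0.05428 m/day, D_R = D/R = 0.03040 m²/day.
v_R·t = 0.05428 × 459 = 24.91452 m; 2√(D_R t) = 7.471 m; argument = (27.0 − 24.91452)/7.471 = 0.2791.
C = C₀ × ½·erfc(0.2791) = 145 × 0.3465 = 50.2 mg/L.

50.2 mg/L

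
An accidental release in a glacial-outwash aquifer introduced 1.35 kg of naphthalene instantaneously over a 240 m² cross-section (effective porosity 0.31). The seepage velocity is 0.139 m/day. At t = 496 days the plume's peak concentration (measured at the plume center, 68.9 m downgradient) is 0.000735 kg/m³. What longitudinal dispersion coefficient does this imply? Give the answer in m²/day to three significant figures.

0.0978 m²/day

At the plume center C_max = M/(n_e·A·√(4πDt)), so D = M²/(4πt·(n_e·A·C_max)²).
n_e·A·C_max = 0.31 × 240 × 0.000735 = 0.05468 kg/m.
D = 1.35²/(4π × 496 × 0.05468²) = 0.0978 m²/day.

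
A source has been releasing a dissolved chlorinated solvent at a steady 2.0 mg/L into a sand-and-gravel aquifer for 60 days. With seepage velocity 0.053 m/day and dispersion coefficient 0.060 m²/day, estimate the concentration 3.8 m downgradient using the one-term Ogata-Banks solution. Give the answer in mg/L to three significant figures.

0.817 mg/L

For a continuous step input, C/C₀ ≈ ½·erfc((x−vt)/(2√(Dt))).
vt = 0.053 × 60 = 3.18 m and 2√(Dt) = 2√(0.060 × 60) = 3.795 m.
Argument (x−vt)/(2√(Dt)) = (3.8 − 3.18)/3.795 = 0.1634; ½·erfc(0.1634) = 0.4086.
C = 2.0 × 0.4086 = 0.817 mg/L.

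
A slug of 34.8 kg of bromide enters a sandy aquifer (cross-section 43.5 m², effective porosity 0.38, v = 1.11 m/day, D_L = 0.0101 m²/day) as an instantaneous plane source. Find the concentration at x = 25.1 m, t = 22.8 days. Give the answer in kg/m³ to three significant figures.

1.18 kg/m³

For an instantaneous plane source, C(x,t) = M/(n_e·A·√(4πDt)) · exp(−(x−vt)²/(4Dt)), with n_e·A the pore (flow) area.
Plume center vt = 1.11 × 22.8 = 25.308 m, so the well at 25.1 m is 0.208 m upgradient of the peak.
√(4πDt) = 1.701 m, giving peak height M/(n_e·A·√(4πDt)) = 34.8/(0.38 × 43.5 × 1.701) = 1.238 kg/m³.
(x−vt)²/(4Dt) = (-0.208)²/(4 × 0.0101 × 22.8) = 0.04697; exp(−0.04697) = 0.9541.
C = 1.238 × 0.9541 = 1.18 kg/m³.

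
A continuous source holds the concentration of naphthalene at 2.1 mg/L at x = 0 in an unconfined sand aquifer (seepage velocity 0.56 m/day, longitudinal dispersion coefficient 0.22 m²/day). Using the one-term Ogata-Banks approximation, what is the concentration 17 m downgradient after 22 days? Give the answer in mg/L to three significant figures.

0.139 mg/L

For a continuous step input, C/C₀ ≈ ½·erfc((x−vt)/(2√(Dt))).
vt = 0.56 × 22 = 12.32 m and 2√(Dt) = 2√(0.22 × 22) = 4.400 m.
Argument (x−vt)/(2√(Dt)) = (17 − 12.32)/4.400 = 1.064; ½·erfc(1.064) = 0.06620.
C = 2.1 × 0.06620 = 0.139 mg/L.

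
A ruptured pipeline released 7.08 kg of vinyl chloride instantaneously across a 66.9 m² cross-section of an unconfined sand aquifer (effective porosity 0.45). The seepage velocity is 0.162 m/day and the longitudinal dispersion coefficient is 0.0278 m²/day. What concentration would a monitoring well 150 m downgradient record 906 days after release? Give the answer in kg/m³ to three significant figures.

For an instantaneous plane source, C(x,t) = M/(n_e·A·√(4πDt)) · exp(−(x−vt)²/(4Dt)), with n_e·A the pore (flow) area.
Plume center vt = 0.162 × 906 = 146.772 m, so the well at 150 m is 3.228 m downgradient of the peak.
√(4πDt) = 17.79 m, giving peak height M/(n_e·A·√(4πDt)) = 7.08/(0.45 × 66.9 × 17.79) = 0.01322 kg/m³.
(x−vt)²/(4Dt) = (3.228)²/(4 × 0.0278 × 906) = 0.1034; exp(−0.1034) = 0.9018.
C = 0.01322 × 0.9018 = 0.0119 kg/m³.

0.0119 kg/m³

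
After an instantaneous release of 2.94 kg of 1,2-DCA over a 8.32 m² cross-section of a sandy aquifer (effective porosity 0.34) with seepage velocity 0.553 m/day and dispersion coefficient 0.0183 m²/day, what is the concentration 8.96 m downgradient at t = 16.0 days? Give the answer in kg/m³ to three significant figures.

For an instantaneous plane source, C(x,t) = M/(n_e·A·√(4πDt)) · exp(−(x−vt)²/(4Dt)), with n_e·A the pore (flow) area.
Plume center vt = 0.553 × 16.0 = 8.848 m, so the well at 8.96 m is 0.112 m downgradient of the peak.
√(4πDt) = 1.918 m, giving peak height M/(n_e·A·√(4πDt)) = 2.94/(0.34 × 8.32 × 1.918) = 0.5419 kg/m³.
(x−vt)²/(4Dt) = (0.112)²/(4 × 0.0183 × 16.0) = 0.01071; exp(−0.01071) = 0.9893.
C = 0.5419 × 0.9893 = 0.536 kg/m³.

0.536 kg/m³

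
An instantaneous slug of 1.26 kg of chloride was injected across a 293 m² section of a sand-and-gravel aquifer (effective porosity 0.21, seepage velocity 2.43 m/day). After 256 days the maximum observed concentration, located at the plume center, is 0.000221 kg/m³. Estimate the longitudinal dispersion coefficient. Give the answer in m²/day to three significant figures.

At the plume center C_max = M/(n_e·A·√(4πDt)), so D = M²/(4πt·(n_e·A·C_max)²).
n_e·A·C_max = 0.21 × 293 × 0.000221 = 0.01360 kg/m.
D = 1.26²/(4π × 256 × 0.01360²) = 2.67 m²/day.

2.67 m²/day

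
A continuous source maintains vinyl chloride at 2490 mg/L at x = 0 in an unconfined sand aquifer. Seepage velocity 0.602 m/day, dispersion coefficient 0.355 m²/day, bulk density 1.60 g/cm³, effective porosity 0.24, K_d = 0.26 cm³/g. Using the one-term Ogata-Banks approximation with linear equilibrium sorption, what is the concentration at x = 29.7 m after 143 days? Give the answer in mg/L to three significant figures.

1530 mg/L

Retardation factor R = 1 + ρ_b·K_d/n = 1 + 1.60 × 0.26/0.24 = 2.733.
Sorption retards both mechanisms: v_R = v/R = 0.2203 m/day, D_R = D/R = 0.1299 m²/day.
v_R·t = 0.2203 × 143 = 31.5029 m; 2√(D_R t) = 8.620 m; argument = (29.7 − 31.5029)/8.620 = -0.2092.
C = C₀ × ½·erfc(-0.2092) = 2490 × 0.6163 = 1530 mg/L.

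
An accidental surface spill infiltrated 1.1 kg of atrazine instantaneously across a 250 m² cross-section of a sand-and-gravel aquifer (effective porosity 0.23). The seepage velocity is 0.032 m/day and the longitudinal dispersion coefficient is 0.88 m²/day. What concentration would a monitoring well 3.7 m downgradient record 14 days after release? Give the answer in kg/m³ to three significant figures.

For an instantaneous plane source, C(x,t) = M/(n_e·A·√(4πDt)) · exp(−(x−vt)²/(4Dt)), with n_e·A the pore (flow) area.
Plume center vt = 0.032 × 14 = 0.448 m, so the well at 3.7 m is 3.252 m downgradient of the peak.
√(4πDt) = 12.44 m, giving peak height M/(n_e·A·√(4πDt)) = 1.1/(0.23 × 250 × 12.44) = 0.001538 kg/m³.
(x−vt)²/(4Dt) = (3.252)²/(4 × 0.88 × 14) = 0.2146; exp(−0.2146) = 0.8069.
C = 0.001538 × 0.8069 = 0.00124 kg/m³.

0.00124 kg/m³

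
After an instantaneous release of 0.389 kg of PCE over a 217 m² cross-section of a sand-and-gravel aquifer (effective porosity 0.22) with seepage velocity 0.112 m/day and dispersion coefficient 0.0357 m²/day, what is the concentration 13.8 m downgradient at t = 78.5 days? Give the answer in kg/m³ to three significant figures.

For an instantaneous plane source, C(x,t) = M/(n_e·A·√(4πDt)) · exp(−(x−vt)²/(4Dt)), with n_e·A the pore (flow) area.
Plume center vt = 0.112 × 78.5 = 8.792 m, so the well at 13.8 m is 5.008 m downgradient of the peak.
√(4πDt) = 5.934 m, giving peak height M/(n_e·A·√(4πDt)) = 0.389/(0.22 × 217 × 5.934) = 0.001373 kg/m³.
(x−vt)²/(4Dt) = (5.008)²/(4 × 0.0357 × 78.5) = 2.237; exp(−2.237) = 0.1068.
C = 0.001373 × 0.1068 = 0.000147 kg/m³.

0.000147 kg/m³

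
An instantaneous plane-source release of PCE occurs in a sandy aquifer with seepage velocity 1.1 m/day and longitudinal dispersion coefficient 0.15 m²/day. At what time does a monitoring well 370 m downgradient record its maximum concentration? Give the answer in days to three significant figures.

For the 1D instantaneous-source solution, setting ∂C/∂t = 0 at fixed x gives v²t² + 2Dt − x² = 0, so t = (√(D² + v²x²) − D)/v².
√(D² + v²x²) = √(0.15² + 1.1² × 370²) = 407.0; v² = 1.21.
t = (407.0 − 0.15)/1.21 = 336 days (vs. the pure-advection estimate x/v = 336 d).

336 days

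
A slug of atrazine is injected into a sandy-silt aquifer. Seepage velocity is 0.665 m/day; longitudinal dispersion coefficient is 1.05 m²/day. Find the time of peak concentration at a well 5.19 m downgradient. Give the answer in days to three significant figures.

For the 1D instantaneous-source solution, setting ∂C/∂t = 0 at fixed x gives v²t² + 2Dt − x² = 0, so t = (√(D² + v²x²) − D)/v².
√(D² + v²x²) = √(1.05² + 0.665² × 5.19²) = 3.608; v² = 0.442225.
t = (3.608 − 1.05)/0.442225 = 5.78 days (vs. the pure-advection estimate x/v = 7.80 d).

5.78 days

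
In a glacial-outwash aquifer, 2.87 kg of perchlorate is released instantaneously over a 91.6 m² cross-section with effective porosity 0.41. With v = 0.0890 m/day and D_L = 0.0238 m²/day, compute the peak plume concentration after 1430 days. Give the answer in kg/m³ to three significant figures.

0.00370 kg/m³

The peak of an instantaneous 1D plume sits at x = vt; there the Gaussian factor is 1 and C_max = M/(n_e·A·√(4πDt)), where n_e·A is the pore area the mass is dissolved in.
√(4πDt) = √(4π × 0.0238 × 1430) = 20.68 m, so C_max = 2.87/(0.41 × 91.6 × 20.68) = 0.00370 kg/m³.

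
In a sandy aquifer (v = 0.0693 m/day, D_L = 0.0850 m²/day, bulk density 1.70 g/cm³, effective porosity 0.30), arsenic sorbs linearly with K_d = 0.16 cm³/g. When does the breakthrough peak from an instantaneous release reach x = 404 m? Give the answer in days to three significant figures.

11100 days

Retardation factor R = 1 + ρ_b·K_d/n = 1 + 1.70 × 0.16/0.30 = 1.907.
Sorption retards both mechanisms: v_R = v/R = 0.03634 m/day, D_R = D/R = 0.04457 m²/day.
Peak time from v_R²t² + 2D_R t − x² = 0: t = (√(D_R² + v_R²x²) − D_R)/v_R².
√(D_R² + v_R²x²) = √(0.04457² + 0.03634² × 404²) = 14.68; v_R² = 0.001321.
t = (14.68 − 0.04457)/0.001321 = 11100 days.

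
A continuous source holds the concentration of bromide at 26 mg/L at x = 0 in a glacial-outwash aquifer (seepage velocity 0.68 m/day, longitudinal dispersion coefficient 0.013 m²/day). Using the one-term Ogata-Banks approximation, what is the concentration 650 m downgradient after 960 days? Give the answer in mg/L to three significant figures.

18.5 mg/L

For a continuous step input, C/C₀ ≈ ½·erfc((x−vt)/(2√(Dt))).
vt = 0.68 × 960 = 652.8 m and 2√(Dt) = 2√(0.013 × 960) = 7.065 m.
Argument (x−vt)/(2√(Dt)) = (650 − 652.8)/7.065 = -0.3963; ½·erfc(-0.3963) = 0.7124.
C = 26 × 0.7124 = 18.5 mg/L.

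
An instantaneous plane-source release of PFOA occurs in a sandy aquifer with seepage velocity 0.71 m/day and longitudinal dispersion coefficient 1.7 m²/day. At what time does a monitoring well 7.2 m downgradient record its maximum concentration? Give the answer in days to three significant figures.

7.31 days

For the 1D instantaneous-source solution, setting ∂C/∂t = 0 at fixed x gives v²t² + 2Dt − x² = 0, so t = (√(D² + v²x²) − D)/v².
√(D² + v²x²) = √(1.7² + 0.71² × 7.2²) = 5.387; v² = 0.5041.
t = (5.387 − 1.7)/0.5041 = 7.31 days (vs. the pure-advection estimate x/v = 10.1 d).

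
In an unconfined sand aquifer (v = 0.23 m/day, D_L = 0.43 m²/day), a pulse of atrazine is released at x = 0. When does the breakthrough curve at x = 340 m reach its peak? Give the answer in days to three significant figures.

1470 days

For the 1D instantaneous-source solution, setting ∂C/∂t = 0 at fixed x gives v²t² + 2Dt − x² = 0, so t = (√(D² + v²x²) − D)/v².
√(D² + v²x²) = √(0.43² + 0.23² × 340²) = 78.20; v² = 0.0529.
t = (78.20 − 0.43)/0.0529 = 1470 days (vs. the pure-advection estimate x/v = 1480 d).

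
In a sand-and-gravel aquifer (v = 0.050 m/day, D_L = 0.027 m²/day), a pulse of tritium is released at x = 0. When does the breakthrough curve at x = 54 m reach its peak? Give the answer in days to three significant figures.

1070 days

For the 1D instantaneous-source solution, setting ∂C/∂t = 0 at fixed x gives v²t² + 2Dt − x² = 0, so t = (√(D² + v²x²) − D)/v².
√(D² + v²x²) = √(0.027² + 0.050² × 54²) = 2.700; v² = 0.0025.
t = (2.700 − 0.027)/0.0025 = 1070 days (vs. the pure-advection estimate x/v = 1080 d).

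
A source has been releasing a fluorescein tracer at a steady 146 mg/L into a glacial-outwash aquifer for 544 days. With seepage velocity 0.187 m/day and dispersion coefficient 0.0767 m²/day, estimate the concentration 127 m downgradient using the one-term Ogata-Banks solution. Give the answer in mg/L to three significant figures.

0.414 mg/L

For a continuous step input, C/C₀ ≈ ½·erfc((x−vt)/(2√(Dt))).
vt = 0.187 × 544 = 101.728 m and 2√(Dt) = 2√(0.0767 × 544) = 12.92 m.
Argument (x−vt)/(2√(Dt)) = (127 − 101.728)/12.92 = 1.956; ½·erfc(1.956) = 0.002836.
C = 146 × 0.002836 = 0.414 mg/L.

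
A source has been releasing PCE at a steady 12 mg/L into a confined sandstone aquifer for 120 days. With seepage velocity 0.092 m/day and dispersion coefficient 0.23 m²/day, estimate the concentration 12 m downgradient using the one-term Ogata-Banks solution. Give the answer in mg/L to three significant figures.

5.38 mg/L

For a continuous step input, C/C₀ ≈ ½·erfc((x−vt)/(2√(Dt))).
vt = 0.092 × 120 = 11.04 m and 2√(Dt) = 2√(0.23 × 120) = 10.51 m.
Argument (x−vt)/(2√(Dt)) = (12 − 11.04)/10.51 = 0.09134; ½·erfc(0.09134) = 0.4486.
C = 12 × 0.4486 = 5.38 mg/L.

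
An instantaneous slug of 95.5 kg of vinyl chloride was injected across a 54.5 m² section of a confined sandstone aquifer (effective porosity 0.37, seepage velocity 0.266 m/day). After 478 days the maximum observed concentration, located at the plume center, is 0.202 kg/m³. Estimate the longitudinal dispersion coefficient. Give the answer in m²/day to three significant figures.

0.0915 m²/day

At the plume center C_max = M/(n_e·A·√(4πDt)), so D = M²/(4πt·(n_e·A·C_max)²).
n_e·A·C_max = 0.37 × 54.5 × 0.202 = 4.073 kg/m.
D = 95.5²/(4π × 478 × 4.073²) = 0.0915 m²/day.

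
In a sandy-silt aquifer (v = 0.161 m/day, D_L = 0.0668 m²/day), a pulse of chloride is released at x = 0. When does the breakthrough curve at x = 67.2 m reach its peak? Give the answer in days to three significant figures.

For the 1D instantaneous-source solution, setting ∂C/∂t = 0 at fixed x gives v²t² + 2Dt − x² = 0, so t = (√(D² + v²x²) − D)/v².
√(D² + v²x²) = √(0.0668² + 0.161² × 67.2²) = 10.82; v² = 0.025921.
t = (10.82 − 0.0668)/0.025921 = 415 days (vs. the pure-advection estimate x/v = 417 d).

415 days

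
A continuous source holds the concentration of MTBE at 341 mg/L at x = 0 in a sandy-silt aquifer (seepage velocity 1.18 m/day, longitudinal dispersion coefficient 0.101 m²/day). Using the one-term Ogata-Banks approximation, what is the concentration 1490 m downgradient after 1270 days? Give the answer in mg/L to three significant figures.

For a continuous step input, C/C₀ ≈ ½·erfc((x−vt)/(2√(Dt))).
vt = 1.18 × 1270 = 1498.6 m and 2√(Dt) = 2√(0.101 × 1270) = 22.65 m.
Argument (x−vt)/(2√(Dt)) = (1490 − 1498.6)/22.65 = -0.3797; ½·erfc(-0.3797) = 0.7044.
C = 341 × 0.7044 = 240 mg/L.

240 mg/L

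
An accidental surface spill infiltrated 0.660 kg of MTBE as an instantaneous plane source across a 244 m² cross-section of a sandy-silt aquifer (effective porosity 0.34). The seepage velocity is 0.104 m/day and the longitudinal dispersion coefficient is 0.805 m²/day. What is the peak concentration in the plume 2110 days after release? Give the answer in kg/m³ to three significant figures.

The peak of an instantaneous 1D plume sits at x = vt; there the Gaussian factor is 1 and C_max = M/(n_e·A·√(4πDt)), where n_e·A is the pore area the mass is dissolved in.
√(4πDt) = √(4π × 0.805 × 2110) = 146.1 m, so C_max = 0.660/(0.34 × 244 × 146.1) = 5.45e-05 kg/m³.

5.45e-05 kg/m³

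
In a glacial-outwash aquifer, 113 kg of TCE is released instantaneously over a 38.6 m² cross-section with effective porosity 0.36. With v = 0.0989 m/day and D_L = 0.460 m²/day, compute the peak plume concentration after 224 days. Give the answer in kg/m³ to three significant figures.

0.226 kg/m³

The peak of an instantaneous 1D plume sits at x = vt; there the Gaussian factor is 1 and C_max = M/(n_e·A·√(4πDt)), where n_e·A is the pore area the mass is dissolved in.
√(4πDt) = √(4π × 0.460 × 224) = 35.98 m, so C_max = 113/(0.36 × 38.6 × 35.98) = 0.226 kg/m³.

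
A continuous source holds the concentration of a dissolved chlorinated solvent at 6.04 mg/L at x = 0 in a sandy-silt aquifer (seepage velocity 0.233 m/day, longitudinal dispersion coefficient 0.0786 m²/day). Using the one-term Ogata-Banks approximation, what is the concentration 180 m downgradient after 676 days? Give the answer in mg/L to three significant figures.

0.0879 mg/L

For a continuous step input, C/C₀ ≈ ½·erfc((x−vt)/(2√(Dt))).
vt = 0.233 × 676 = 157.508 m and 2√(Dt) = 2√(0.0786 × 676) = 14.58 m.
Argument (x−vt)/(2√(Dt)) = (180 − 157.508)/14.58 = 1.543; ½·erfc(1.543) = 0.01455.
C = 6.04 × 0.01455 = 0.0879 mg/L.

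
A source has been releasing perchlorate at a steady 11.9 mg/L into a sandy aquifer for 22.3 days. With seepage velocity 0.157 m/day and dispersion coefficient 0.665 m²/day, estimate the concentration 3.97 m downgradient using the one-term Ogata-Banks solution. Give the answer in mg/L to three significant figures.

5.54 mg/L

For a continuous step input, C/C₀ ≈ ½·erfc((x−vt)/(2√(Dt))).
vt = 0.157 × 22.3 = 3.5011 m and 2√(Dt) = 2√(0.665 × 22.3) = 7.702 m.
Argument (x−vt)/(2√(Dt)) = (3.97 − 3.5011)/7.702 = 0.06088; ½·erfc(0.06088) = 0.4657.
C = 11.9 × 0.4657 = 5.54 mg/L.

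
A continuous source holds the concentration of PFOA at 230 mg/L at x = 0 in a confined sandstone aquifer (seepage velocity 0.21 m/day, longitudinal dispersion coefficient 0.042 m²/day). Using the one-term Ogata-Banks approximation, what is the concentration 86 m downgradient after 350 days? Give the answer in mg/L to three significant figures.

2.43 mg/L

For a continuous step input, C/C₀ ≈ ½·erfc((x−vt)/(2√(Dt))).
vt = 0.21 × 350 = 73.5 m and 2√(Dt) = 2√(0.042 × 350) = 7.668 m.
Argument (x−vt)/(2√(Dt)) = (86 − 73.5)/7.668 = 1.630; ½·erfc(1.630) = 0.01058.
C = 230 × 0.01058 = 2.43 mg/L.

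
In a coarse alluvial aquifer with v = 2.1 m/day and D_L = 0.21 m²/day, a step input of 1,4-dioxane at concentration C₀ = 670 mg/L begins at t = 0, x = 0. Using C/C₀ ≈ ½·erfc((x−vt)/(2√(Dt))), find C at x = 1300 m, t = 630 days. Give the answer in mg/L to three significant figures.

617 mg/L

For a continuous step input, C/C₀ ≈ ½·erfc((x−vt)/(2√(Dt))).
vt = 2.1 × 630 = 1323 m and 2√(Dt) = 2√(0.21 × 630) = 23.00 m.
Argument (x−vt)/(2√(Dt)) = (1300 − 1323)/23.00 = -1.000; ½·erfc(-1.000) = 0.9214.
C = 670 × 0.9214 = 617 mg/L.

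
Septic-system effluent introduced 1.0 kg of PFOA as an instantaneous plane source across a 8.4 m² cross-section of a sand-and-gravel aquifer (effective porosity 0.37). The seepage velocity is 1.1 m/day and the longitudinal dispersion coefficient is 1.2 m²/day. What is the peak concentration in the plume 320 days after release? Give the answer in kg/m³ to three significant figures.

0.00463 kg/m³

The peak of an instantaneous 1D plume sits at x = vt; there the Gaussian factor is 1 and C_max = M/(n_e·A·√(4πDt)), where n_e·A is the pore area the mass is dissolved in.
√(4πDt) = √(4π × 1.2 × 320) = 69.47 m, so C_max = 1.0/(0.37 × 8.4 × 69.47) = 0.00463 kg/m³.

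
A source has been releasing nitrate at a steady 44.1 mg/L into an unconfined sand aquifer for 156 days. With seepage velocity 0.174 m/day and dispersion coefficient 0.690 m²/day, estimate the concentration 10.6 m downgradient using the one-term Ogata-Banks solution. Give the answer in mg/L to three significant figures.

38.4 mg/L

For a continuous step input, C/C₀ ≈ ½·erfc((x−vt)/(2√(Dt))).
vt = 0.174 × 156 = 27.144 m and 2√(Dt) = 2√(0.690 × 156) = 20.75 m.
Argument (x−vt)/(2√(Dt)) = (10.6 − 27.144)/20.75 = -0.7973; ½·erfc(-0.7973) = 0.8702.
C = 44.1 × 0.8702 = 38.4 mg/L.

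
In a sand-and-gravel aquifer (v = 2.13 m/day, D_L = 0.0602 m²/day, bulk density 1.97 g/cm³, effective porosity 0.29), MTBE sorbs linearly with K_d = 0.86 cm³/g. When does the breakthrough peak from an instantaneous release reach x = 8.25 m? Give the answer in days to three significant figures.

Retardation factor R = 1 + ρ_b·K_d/n = 1 + 1.97 × 0.86/0.29 = 6.842.
Sorption retards both mechanisms: v_R = v/R = 0.3113 m/day, D_R = D/R = 0.008799 m²/day.
Peak time from v_R²t² + 2D_R t − x² = 0: t = (√(D_R² + v_R²x²) − D_R)/v_R².
√(D_R² + v_R²x²) = √(0.008799² + 0.3113² × 8.25²) = 2.568; v_R² = 0.09691.
t = (2.568 − 0.008799)/0.09691 = 26.4 days.

26.4 days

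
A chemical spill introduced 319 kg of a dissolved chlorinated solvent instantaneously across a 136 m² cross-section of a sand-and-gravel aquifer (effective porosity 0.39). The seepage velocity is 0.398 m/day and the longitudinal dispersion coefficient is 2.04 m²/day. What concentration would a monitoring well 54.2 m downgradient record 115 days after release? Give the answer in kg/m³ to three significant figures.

0.103 kg/m³

For an instantaneous plane source, C(x,t) = M/(n_e·A·√(4πDt)) · exp(−(x−vt)²/(4Dt)), with n_e·A the pore (flow) area.
Plume center vt = 0.398 × 115 = 45.77 m, so the well at 54.2 m is 8.43 m downgradient of the peak.
√(4πDt) = 54.30 m, giving peak height M/(n_e·A·√(4πDt)) = 319/(0.39 × 136 × 54.30) = 0.1108 kg/m³.
(x−vt)²/(4Dt) = (8.43)²/(4 × 2.04 × 115) = 0.07573; exp(−0.07573) = 0.9271.
C = 0.1108 × 0.9271 = 0.103 kg/m³.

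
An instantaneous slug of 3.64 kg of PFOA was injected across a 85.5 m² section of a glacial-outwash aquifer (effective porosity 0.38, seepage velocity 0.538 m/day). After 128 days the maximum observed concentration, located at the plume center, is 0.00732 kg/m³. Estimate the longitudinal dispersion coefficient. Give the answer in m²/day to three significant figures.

At the plume center C_max = M/(n_e·A·√(4πDt)), so D = M²/(4πt·(n_e·A·C_max)²).
n_e·A·C_max = 0.38 × 85.5 × 0.00732 = 0.2378 kg/m.
D = 3.64²/(4π × 128 × 0.2378²) = 0.146 m²/day.

0.146 m²/day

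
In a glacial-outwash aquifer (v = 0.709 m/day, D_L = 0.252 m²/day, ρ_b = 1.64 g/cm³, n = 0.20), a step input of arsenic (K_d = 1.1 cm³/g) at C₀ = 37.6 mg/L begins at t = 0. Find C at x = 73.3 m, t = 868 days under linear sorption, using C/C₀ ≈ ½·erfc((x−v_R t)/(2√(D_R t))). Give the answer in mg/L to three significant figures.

Retardation factor R = 1 + ρ_b·K_d/n = 1 + 1.64 × 1.1/0.20 = 10.02.
Sorption retards both mechanisms: v_R = v/R = 0.07076 m/day, D_R = D/R = 0.02515 m²/day.
v_R·t = 0.07076 × 868 = 61.41968 m; 2√(D_R t) = 9.345 m; argument = (73.3 − 61.41968)/9.345 = 1.271.
C = C₀ × ½·erfc(1.271) = 37.6 × 0.03613 = 1.36 mg/L.

1.36 mg/L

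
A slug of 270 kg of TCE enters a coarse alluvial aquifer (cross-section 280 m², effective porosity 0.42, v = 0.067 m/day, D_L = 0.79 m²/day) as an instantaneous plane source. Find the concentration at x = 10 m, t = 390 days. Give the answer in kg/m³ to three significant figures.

0.0299 kg/m³

For an instantaneous plane source, C(x,t) = M/(n_e·A·√(4πDt)) · exp(−(x−vt)²/(4Dt)), with n_e·A the pore (flow) area.
Plume center vt = 0.067 × 390 = 26.13 m, so the well at 10 m is 16.13 m upgradient of the peak.
√(4πDt) = 62.22 m, giving peak height M/(n_e·A·√(4πDt)) = 270/(0.42 × 280 × 62.22) = 0.03690 kg/m³.
(x−vt)²/(4Dt) = (-16.13)²/(4 × 0.79 × 390) = 0.2111; exp(−0.2111) = 0.8097.
C = 0.03690 × 0.8097 = 0.0299 kg/m³.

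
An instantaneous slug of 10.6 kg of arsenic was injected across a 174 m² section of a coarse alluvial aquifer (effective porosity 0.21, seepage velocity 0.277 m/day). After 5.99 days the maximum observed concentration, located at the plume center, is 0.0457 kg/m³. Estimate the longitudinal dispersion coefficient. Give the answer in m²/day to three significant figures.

At the plume center C_max = M/(n_e·A·√(4πDt)), so D = M²/(4πt·(n_e·A·C_max)²).
n_e·A·C_max = 0.21 × 174 × 0.0457 = 1.670 kg/m.
D = 10.6²/(4π × 5.99 × 1.670²) = 0.535 m²/day.

0.535 m²/day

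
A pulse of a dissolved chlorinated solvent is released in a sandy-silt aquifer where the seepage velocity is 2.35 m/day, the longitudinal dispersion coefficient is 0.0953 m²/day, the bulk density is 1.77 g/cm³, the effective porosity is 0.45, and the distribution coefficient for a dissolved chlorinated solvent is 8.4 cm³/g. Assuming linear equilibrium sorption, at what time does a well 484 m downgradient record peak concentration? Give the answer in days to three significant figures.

7010 days

Retardation factor R = 1 + ρ_b·K_d/n = 1 + 1.77 × 8.4/0.45 = 34.04.
Sorption retards both mechanisms: v_R = v/R = 0.06904 m/day, D_R = D/R = 0.002800 m²/day.
Peak time from v_R²t² + 2D_R t − x² = 0: t = (√(D_R² + v_R²x²) − D_R)/v_R².
√(D_R² + v_R²x²) = √(0.002800² + 0.06904² × 484²) = 33.42; v_R² = 0.004767.
t = (33.42 − 0.002800)/0.004767 = 7010 days.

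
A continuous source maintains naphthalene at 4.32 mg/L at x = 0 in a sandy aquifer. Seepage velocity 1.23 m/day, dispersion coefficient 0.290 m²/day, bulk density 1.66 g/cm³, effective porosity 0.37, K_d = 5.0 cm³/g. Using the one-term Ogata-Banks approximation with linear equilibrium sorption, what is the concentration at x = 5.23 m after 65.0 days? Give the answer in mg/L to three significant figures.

0.328 mg/L

Retardation factor R = 1 + ρ_b·K_d/n = 1 + 1.66 × 5.0/0.37 = 23.43.
Sorption retards both mechanisms: v_R = v/R = 0.05250 m/day, D_R = D/R = 0.01238 m²/day.
v_R·t = 0.05250 × 65.0 = 3.4125 m; 2√(D_R t) = 1.794 m; argument = (5.23 − 3.4125)/1.794 = 1.013.
C = C₀ × ½·erfc(1.013) = 4.32 × 0.07599 = 0.328 mg/L.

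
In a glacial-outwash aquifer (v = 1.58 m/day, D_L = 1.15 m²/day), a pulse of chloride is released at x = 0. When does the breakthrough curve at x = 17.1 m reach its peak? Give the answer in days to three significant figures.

10.4 days

For the 1D instantaneous-source solution, setting ∂C/∂t = 0 at fixed x gives v²t² + 2Dt − x² = 0, so t = (√(D² + v²x²) − D)/v².
√(D² + v²x²) = √(1.15² + 1.58² × 17.1²) = 27.04; v² = 2.4964.
t = (27.04 − 1.15)/2.4964 = 10.4 days (vs. the pure-advection estimate x/v = 10.8 d).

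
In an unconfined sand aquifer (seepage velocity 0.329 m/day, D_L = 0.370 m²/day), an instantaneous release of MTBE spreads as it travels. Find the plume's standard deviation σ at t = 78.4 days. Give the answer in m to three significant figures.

7.62 m

Dispersive spreading gives a Gaussian with σ² = 2Dt; advection only shifts the center.
σ = √(2 × 0.370 × 78.4) = 7.62 m.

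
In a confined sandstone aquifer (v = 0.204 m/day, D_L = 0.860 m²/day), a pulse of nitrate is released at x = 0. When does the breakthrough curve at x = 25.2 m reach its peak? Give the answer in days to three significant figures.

For the 1D instantaneous-source solution, setting ∂C/∂t = 0 at fixed x gives v²t² + 2Dt − x² = 0, so t = (√(D² + v²x²) − D)/v².
√(D² + v²x²) = √(0.860² + 0.204² × 25.2²) = 5.212; v² = 0.041616.
t = (5.212 − 0.860)/0.041616 = 105 days (vs. the pure-advection estimate x/v = 124 d).

105 days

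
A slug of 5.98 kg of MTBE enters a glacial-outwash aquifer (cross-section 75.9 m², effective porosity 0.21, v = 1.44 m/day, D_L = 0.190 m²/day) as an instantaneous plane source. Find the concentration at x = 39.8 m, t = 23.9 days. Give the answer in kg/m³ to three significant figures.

0.0101 kg/m³

For an instantaneous plane source, C(x,t) = M/(n_e·A·√(4πDt)) · exp(−(x−vt)²/(4Dt)), with n_e·A the pore (flow) area.
Plume center vt = 1.44 × 23.9 = 34.416 m, so the well at 39.8 m is 5.384 m downgradient of the peak.
√(4πDt) = 7.554 m, giving peak height M/(n_e·A·√(4πDt)) = 5.98/(0.21 × 75.9 × 7.554) = 0.04967 kg/m³.
(x−vt)²/(4Dt) = (5.384)²/(4 × 0.190 × 23.9) = 1.596; exp(−1.596) = 0.2027.
C = 0.04967 × 0.2027 = 0.0101 kg/m³.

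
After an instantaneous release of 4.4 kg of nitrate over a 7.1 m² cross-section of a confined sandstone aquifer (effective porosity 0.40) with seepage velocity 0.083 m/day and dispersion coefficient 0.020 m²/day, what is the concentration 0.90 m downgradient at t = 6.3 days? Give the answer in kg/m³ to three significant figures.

For an instantaneous plane source, C(x,t) = M/(n_e·A·√(4πDt)) · exp(−(x−vt)²/(4Dt)), with n_e·A the pore (flow) area.
Plume center vt = 0.083 × 6.3 = 0.5229 m, so the well at 0.90 m is 0.3771 m downgradient of the peak.
√(4πDt) = 1.258 m, giving peak height M/(n_e·A·√(4πDt)) = 4.4/(0.40 × 7.1 × 1.258) = 1.232 kg/m³.
(x−vt)²/(4Dt) = (0.3771)²/(4 × 0.020 × 6.3) = 0.2822; exp(−0.2822) = 0.7541.
C = 1.232 × 0.7541 = 0.929 kg/m³.

0.929 kg/m³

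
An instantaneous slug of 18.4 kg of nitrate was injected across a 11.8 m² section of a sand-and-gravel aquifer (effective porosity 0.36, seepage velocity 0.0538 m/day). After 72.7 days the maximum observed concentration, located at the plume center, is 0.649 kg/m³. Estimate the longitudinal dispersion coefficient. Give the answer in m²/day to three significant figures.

0.0488 m²/day

At the plume center C_max = M/(n_e·A·√(4πDt)), so D = M²/(4πt·(n_e·A·C_max)²).
n_e·A·C_max = 0.36 × 11.8 × 0.649 = 2.757 kg/m.
D = 18.4²/(4π × 72.7 × 2.757²) = 0.0488 m²/day.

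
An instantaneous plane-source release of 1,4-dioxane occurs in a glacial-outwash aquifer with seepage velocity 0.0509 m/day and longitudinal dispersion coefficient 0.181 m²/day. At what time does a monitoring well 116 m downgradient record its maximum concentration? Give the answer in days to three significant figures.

2210 days

For the 1D instantaneous-source solution, setting ∂C/∂t = 0 at fixed x gives v²t² + 2Dt − x² = 0, so t = (√(D² + v²x²) − D)/v².
√(D² + v²x²) = √(0.181² + 0.0509² × 116²) = 5.907; v² = 0.00259081.
t = (5.907 − 0.181)/0.00259081 = 2210 days (vs. the pure-advection estimate x/v = 2280 d).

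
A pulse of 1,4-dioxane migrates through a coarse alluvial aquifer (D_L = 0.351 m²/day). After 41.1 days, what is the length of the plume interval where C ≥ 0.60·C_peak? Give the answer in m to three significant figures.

10.9 m

The plume is Gaussian with σ = √(2Dt) = √(2 × 0.351 × 41.1) = 5.371 m.
C/C_peak = exp(−Δx²/(2σ²)) = 0.60 ⇒ Δx = σ·√(−2 ln 0.60) = 5.371 × 1.011 = 5.430 m.
Width = 2Δx = 10.9 m.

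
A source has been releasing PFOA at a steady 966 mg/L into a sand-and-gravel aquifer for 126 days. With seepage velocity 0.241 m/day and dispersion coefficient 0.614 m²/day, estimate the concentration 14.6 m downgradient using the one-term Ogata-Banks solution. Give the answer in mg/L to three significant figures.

For a continuous step input, C/C₀ ≈ ½·erfc((x−vt)/(2√(Dt))).
vt = 0.241 × 126 = 30.366 m and 2√(Dt) = 2√(0.614 × 126) = 17.59 m.
Argument (x−vt)/(2√(Dt)) = (14.6 − 30.366)/17.59 = -0.8963; ½·erfc(-0.8963) = 0.8975.
C = 966 × 0.8975 = 867 mg/L.

867 mg/L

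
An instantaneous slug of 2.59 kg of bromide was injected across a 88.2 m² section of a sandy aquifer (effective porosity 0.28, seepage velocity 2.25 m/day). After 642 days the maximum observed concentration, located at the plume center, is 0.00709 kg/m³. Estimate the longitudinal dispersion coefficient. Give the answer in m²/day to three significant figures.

0.0271 m²/day

At the plume center C_max = M/(n_e·A·√(4πDt)), so D = M²/(4πt·(n_e·A·C_max)²).
n_e·A·C_max = 0.28 × 88.2 × 0.00709 = 0.1751 kg/m.
D = 2.59²/(4π × 642 × 0.1751²) = 0.0271 m²/day.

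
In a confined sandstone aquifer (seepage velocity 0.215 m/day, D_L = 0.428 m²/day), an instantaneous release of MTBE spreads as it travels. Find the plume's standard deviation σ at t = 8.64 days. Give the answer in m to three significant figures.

2.72 m

Dispersive spreading gives a Gaussian with σ² = 2Dt; advection only shifts the center.
σ = √(2 × 0.428 × 8.64) = 2.72 m.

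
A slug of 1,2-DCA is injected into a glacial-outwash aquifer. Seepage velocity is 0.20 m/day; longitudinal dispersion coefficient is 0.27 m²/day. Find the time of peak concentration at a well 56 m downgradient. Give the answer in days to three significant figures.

273 days

For the 1D instantaneous-source solution, setting ∂C/∂t = 0 at fixed x gives v²t² + 2Dt − x² = 0, so t = (√(D² + v²x²) − D)/v².
√(D² + v²x²) = √(0.27² + 0.20² × 56²) = 11.20; v² = 0.04.
t = (11.20 − 0.27)/0.04 = 273 days (vs. the pure-advection estimate x/v = 280 d).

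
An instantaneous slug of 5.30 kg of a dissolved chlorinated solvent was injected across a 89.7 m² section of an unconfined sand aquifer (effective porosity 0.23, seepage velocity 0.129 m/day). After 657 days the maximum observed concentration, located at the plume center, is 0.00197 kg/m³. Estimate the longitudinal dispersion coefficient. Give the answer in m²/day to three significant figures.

At the plume center C_max = M/(n_e·A·√(4πDt)), so D = M²/(4πt·(n_e·A·C_max)²).
n_e·A·C_max = 0.23 × 89.7 × 0.00197 = 0.04064 kg/m.
D = 5.30²/(4π × 657 × 0.04064²) = 2.06 m²/day.

2.06 m²/day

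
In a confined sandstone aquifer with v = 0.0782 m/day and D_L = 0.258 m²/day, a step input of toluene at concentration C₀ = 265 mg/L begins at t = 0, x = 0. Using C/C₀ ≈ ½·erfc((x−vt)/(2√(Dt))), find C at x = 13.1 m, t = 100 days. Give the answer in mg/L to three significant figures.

For a continuous step input, C/C₀ ≈ ½·erfc((x−vt)/(2√(Dt))).
vt = 0.0782 × 100 = 7.82 m and 2√(Dt) = 2√(0.258 × 100) = 10.16 m.
Argument (x−vt)/(2√(Dt)) = (13.1 − 7.82)/10.16 = 0.5197; ½·erfc(0.5197) = 0.2312.
C = 265 × 0.2312 = 61.3 mg/L.

61.3 mg/L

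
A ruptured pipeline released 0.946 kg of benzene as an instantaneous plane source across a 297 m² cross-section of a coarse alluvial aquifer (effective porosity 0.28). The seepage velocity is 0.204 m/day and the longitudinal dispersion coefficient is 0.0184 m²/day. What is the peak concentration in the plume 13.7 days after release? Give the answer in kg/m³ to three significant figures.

0.00639 kg/m³

The peak of an instantaneous 1D plume sits at x = vt; there the Gaussian factor is 1 and C_max = M/(n_e·A·√(4πDt)), where n_e·A is the pore area the mass is dissolved in.
√(4πDt) = √(4π × 0.0184 × 13.7) = 1.780 m, so C_max = 0.946/(0.28 × 297 × 1.780) = 0.00639 kg/m³.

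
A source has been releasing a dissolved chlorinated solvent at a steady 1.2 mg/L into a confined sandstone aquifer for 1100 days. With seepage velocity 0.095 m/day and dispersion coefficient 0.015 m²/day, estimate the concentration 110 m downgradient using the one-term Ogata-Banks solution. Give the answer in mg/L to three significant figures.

0.203 mg/L

For a continuous step input, C/C₀ ≈ ½·erfc((x−vt)/(2√(Dt))).
vt = 0.095 × 1100 = 104.5 m and 2√(Dt) = 2√(0.015 × 1100) = 8.124 m.
Argument (x−vt)/(2√(Dt)) = (110 − 104.5)/8.124 = 0.6770; ½·erfc(0.6770) = 0.1692.
C = 1.2 × 0.1692 = 0.203 mg/L.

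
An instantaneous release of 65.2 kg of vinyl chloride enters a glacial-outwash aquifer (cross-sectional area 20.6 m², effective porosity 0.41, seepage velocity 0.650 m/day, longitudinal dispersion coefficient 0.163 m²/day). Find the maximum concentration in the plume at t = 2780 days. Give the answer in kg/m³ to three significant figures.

The peak of an instantaneous 1D plume sits at x = vt; there the Gaussian factor is 1 and C_max = M/(n_e·A·√(4πDt)), where n_e·A is the pore area the mass is dissolved in.
√(4πDt) = √(4π × 0.163 × 2780) = 75.46 m, so C_max = 65.2/(0.41 × 20.6 × 75.46) = 0.102 kg/m³.

0.102 kg/m³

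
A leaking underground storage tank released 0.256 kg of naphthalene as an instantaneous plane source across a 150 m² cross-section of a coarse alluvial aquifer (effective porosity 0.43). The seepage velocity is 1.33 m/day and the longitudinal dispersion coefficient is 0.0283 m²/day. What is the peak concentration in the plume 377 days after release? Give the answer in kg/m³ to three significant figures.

0.000343 kg/m³

The peak of an instantaneous 1D plume sits at x = vt; there the Gaussian factor is 1 and C_max = M/(n_e·A·√(4πDt)), where n_e·A is the pore area the mass is dissolved in.
√(4πDt) = √(4π × 0.0283 × 377) = 11.58 m, so C_max = 0.256/(0.43 × 150 × 11.58) = 0.000343 kg/m³.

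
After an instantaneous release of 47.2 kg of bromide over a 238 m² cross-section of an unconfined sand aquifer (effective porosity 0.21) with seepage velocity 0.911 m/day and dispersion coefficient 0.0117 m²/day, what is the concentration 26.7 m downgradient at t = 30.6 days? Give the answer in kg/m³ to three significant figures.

0.169 kg/m³

For an instantaneous plane source, C(x,t) = M/(n_e·A·√(4πDt)) · exp(−(x−vt)²/(4Dt)), with n_e·A the pore (flow) area.
Plume center vt = 0.911 × 30.6 = 27.8766 m, so the well at 26.7 m is 1.1766 m upgradient of the peak.
√(4πDt) = 2.121 m, giving peak height M/(n_e·A·√(4πDt)) = 47.2/(0.21 × 238 × 2.121) = 0.4453 kg/m³.
(x−vt)²/(4Dt) = (-1.1766)²/(4 × 0.0117 × 30.6) = 0.9667; exp(−0.9667) = 0.3803.
C = 0.4453 × 0.3803 = 0.169 kg/m³.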